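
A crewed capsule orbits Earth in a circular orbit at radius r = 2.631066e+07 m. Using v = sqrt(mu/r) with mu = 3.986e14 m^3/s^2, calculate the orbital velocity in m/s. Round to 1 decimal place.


Step 1: mu / r = 3.986e14 / 2.631066e+07 = 15149752.9899
Step 2: v = sqrt(15149752.9899) = 3892.3 m/s

3892.3


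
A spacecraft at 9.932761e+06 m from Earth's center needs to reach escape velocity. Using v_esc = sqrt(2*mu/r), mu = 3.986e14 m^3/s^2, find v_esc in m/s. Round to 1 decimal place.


Step 1: 2*mu/r = 2 * 3.986e14 / 9.932761e+06 = 80259657.9138
Step 2: v_esc = sqrt(80259657.9138) = 8958.8 m/s

8958.8


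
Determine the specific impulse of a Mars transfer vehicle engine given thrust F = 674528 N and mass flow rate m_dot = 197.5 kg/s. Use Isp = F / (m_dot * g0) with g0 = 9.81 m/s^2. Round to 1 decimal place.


Step 1: m_dot * g0 = 197.5 * 9.81 = 1937.48
Step 2: Isp = 674528 / 1937.48 = 348.1 s

348.1


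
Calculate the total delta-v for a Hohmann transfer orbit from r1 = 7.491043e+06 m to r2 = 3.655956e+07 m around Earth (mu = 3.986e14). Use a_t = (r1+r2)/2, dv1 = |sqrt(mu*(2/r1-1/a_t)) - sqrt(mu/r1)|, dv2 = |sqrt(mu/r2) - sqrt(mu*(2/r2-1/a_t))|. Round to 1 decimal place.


Step 1: Transfer semi-major axis a_t = (7.491043e+06 + 3.655956e+07) / 2 = 2.202530e+07 m
Step 2: v1 (circular at r1) = sqrt(mu/r1) = 7294.53 m/s
Step 3: v_t1 = sqrt(mu*(2/r1 - 1/a_t)) = 9398.03 m/s
Step 4: dv1 = |9398.03 - 7294.53| = 2103.5 m/s
Step 5: v2 (circular at r2) = 3301.93 m/s, v_t2 = 1925.65 m/s
Step 6: dv2 = |3301.93 - 1925.65| = 1376.28 m/s
Step 7: Total delta-v = 2103.5 + 1376.28 = 3479.8 m/s

3479.8


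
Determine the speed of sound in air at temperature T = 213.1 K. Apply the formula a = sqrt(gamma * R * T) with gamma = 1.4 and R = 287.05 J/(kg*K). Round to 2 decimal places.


Step 1: gamma * R * T = 1.4 * 287.05 * 213.1 = 85638.497
Step 2: a = sqrt(85638.497) = 292.64 m/s

292.64


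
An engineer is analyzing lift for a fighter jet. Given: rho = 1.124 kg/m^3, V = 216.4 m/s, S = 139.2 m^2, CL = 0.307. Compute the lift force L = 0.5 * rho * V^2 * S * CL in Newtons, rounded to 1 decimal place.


Step 1: Calculate dynamic pressure q = 0.5 * 1.124 * 216.4^2 = 0.5 * 1.124 * 46828.96 = 26317.8755 Pa
Step 2: Multiply by wing area and lift coefficient: L = 26317.8755 * 139.2 * 0.307
Step 3: L = 3663448.2724 * 0.307 = 1124678.6 N

1124678.6


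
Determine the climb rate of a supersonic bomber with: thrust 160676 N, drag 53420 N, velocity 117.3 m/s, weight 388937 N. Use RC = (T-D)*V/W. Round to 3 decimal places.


Step 1: Excess thrust = T - D = 160676 - 53420 = 107256 N
Step 2: Excess power = 107256 * 117.3 = 12581128.8 W
Step 3: RC = 12581128.8 / 388937 = 32.347 m/s

32.347


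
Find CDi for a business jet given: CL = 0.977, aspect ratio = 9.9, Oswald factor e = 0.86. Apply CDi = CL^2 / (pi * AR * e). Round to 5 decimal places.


Step 1: CL^2 = 0.977^2 = 0.954529
Step 2: pi * AR * e = 3.14159 * 9.9 * 0.86 = 26.74752
Step 3: CDi = 0.954529 / 26.74752 = 0.03569

0.03569


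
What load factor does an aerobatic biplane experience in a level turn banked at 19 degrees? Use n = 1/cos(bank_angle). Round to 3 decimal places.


Step 1: Convert 19 degrees to radians = 0.331613
Step 2: cos(19 deg) = 0.945519
Step 3: n = 1 / 0.945519 = 1.058

1.058


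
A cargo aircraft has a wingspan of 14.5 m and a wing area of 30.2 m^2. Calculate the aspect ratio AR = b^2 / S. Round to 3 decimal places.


Step 1: b^2 = 14.5^2 = 210.25
Step 2: AR = 210.25 / 30.2 = 6.962

6.962


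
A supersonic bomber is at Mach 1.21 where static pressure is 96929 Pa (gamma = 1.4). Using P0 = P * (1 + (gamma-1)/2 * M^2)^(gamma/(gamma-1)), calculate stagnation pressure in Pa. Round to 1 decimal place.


Step 1: (gamma-1)/2 * M^2 = 0.2 * 1.4641 = 0.29282
Step 2: 1 + 0.29282 = 1.29282
Step 3: Exponent gamma/(gamma-1) = 3.5
Step 4: P0 = 96929 * 1.29282^3.5 = 238142.5 Pa

238142.5


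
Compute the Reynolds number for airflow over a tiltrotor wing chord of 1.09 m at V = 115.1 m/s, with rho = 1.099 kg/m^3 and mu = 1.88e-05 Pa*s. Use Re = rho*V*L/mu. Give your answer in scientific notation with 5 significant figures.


Step 1: Numerator = rho * V * L = 1.099 * 115.1 * 1.09 = 137.879441
Step 2: Re = 137.879441 / 1.88e-05
Step 3: Re = 7.3340e+06

7.3340e+06


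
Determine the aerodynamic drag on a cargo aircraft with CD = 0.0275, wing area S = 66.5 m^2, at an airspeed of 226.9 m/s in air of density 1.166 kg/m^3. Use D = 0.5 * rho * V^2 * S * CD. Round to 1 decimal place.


Step 1: Dynamic pressure q = 0.5 * 1.166 * 226.9^2 = 30014.9446 Pa
Step 2: Drag D = q * S * CD = 30014.9446 * 66.5 * 0.0275
Step 3: D = 54889.8 N

54889.8


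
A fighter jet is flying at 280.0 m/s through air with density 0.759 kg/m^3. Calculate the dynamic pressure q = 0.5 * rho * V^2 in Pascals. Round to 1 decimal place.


Step 1: V^2 = 280.0^2 = 78400.0
Step 2: q = 0.5 * 0.759 * 78400.0
Step 3: q = 29752.8 Pa

29752.8


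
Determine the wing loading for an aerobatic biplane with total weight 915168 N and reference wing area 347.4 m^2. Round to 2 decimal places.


Step 1: Wing loading = W / S = 915168 / 347.4
Step 2: Wing loading = 2634.34 N/m^2

2634.34


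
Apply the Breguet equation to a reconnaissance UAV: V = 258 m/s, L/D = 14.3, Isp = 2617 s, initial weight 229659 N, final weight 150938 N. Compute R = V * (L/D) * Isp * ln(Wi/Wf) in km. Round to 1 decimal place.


Step 1: Coefficient = V * (L/D) * Isp = 258 * 14.3 * 2617 = 9655159.8 m
Step 2: Wi/Wf = 229659 / 150938 = 1.521545
Step 3: ln(1.521545) = 0.419726
Step 4: R = 9655159.8 * 0.419726 = 4052525.9 m = 4052.5 km

4052.5


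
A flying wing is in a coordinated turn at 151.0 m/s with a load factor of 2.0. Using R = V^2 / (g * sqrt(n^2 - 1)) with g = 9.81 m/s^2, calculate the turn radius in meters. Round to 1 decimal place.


Step 1: V^2 = 151.0^2 = 22801.0
Step 2: n^2 - 1 = 2.0^2 - 1 = 3.0
Step 3: sqrt(3.0) = 1.732051
Step 4: R = 22801.0 / (9.81 * 1.732051) = 1341.9 m

1341.9


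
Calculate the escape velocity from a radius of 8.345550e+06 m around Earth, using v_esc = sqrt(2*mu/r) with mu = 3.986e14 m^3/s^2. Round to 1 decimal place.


Step 1: 2*mu/r = 2 * 3.986e14 / 8.345550e+06 = 95523961.8719
Step 2: v_esc = sqrt(95523961.8719) = 9773.6 m/s

9773.6


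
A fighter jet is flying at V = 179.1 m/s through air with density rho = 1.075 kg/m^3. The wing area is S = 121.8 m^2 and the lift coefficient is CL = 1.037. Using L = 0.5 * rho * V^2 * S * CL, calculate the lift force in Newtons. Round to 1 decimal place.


Step 1: Calculate dynamic pressure q = 0.5 * 1.075 * 179.1^2 = 0.5 * 1.075 * 32076.81 = 17241.2854 Pa
Step 2: Multiply by wing area and lift coefficient: L = 17241.2854 * 121.8 * 1.037
Step 3: L = 2099988.5587 * 1.037 = 2177688.1 N

2177688.1


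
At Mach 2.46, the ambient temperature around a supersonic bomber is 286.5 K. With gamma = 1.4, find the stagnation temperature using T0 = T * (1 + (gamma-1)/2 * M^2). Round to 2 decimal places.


Step 1: (gamma-1)/2 = 0.2
Step 2: M^2 = 6.0516
Step 3: 1 + 0.2 * 6.0516 = 2.21032
Step 4: T0 = 286.5 * 2.21032 = 633.26 K

633.26


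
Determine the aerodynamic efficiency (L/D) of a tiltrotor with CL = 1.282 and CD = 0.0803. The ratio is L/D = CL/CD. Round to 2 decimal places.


Step 1: L/D = CL / CD = 1.282 / 0.0803
Step 2: L/D = 15.97

15.97


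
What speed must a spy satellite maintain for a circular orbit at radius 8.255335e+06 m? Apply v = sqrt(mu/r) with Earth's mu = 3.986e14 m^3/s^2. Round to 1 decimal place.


Step 1: mu / r = 3.986e14 / 8.255335e+06 = 48283927.9084
Step 2: v = sqrt(48283927.9084) = 6948.7 m/s

6948.7


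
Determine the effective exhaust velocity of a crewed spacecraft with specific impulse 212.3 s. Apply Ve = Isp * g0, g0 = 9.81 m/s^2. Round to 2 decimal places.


Step 1: Ve = Isp * g0 = 212.3 * 9.81
Step 2: Ve = 2082.66 m/s

2082.66


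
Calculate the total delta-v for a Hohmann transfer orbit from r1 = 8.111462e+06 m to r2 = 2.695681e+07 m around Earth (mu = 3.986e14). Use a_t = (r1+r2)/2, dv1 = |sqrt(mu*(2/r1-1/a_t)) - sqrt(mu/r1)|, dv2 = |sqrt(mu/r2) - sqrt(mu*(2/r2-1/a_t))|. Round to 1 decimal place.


Step 1: Transfer semi-major axis a_t = (8.111462e+06 + 2.695681e+07) / 2 = 1.753414e+07 m
Step 2: v1 (circular at r1) = sqrt(mu/r1) = 7010.02 m/s
Step 3: v_t1 = sqrt(mu*(2/r1 - 1/a_t)) = 8691.83 m/s
Step 4: dv1 = |8691.83 - 7010.02| = 1681.81 m/s
Step 5: v2 (circular at r2) = 3845.34 m/s, v_t2 = 2615.42 m/s
Step 6: dv2 = |3845.34 - 2615.42| = 1229.91 m/s
Step 7: Total delta-v = 1681.81 + 1229.91 = 2911.7 m/s

2911.7


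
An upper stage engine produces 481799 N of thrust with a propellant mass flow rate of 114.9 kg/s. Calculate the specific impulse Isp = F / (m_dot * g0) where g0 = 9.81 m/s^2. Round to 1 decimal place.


Step 1: m_dot * g0 = 114.9 * 9.81 = 1127.17
Step 2: Isp = 481799 / 1127.17 = 427.4 s

427.4


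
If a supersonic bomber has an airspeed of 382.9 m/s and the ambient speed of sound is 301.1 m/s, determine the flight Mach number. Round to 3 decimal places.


Step 1: M = V / a = 382.9 / 301.1
Step 2: M = 1.272

1.272


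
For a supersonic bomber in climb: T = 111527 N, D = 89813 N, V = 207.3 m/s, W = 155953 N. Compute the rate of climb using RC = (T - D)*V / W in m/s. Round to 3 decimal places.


Step 1: Excess thrust = T - D = 111527 - 89813 = 21714 N
Step 2: Excess power = 21714 * 207.3 = 4501312.2 W
Step 3: RC = 4501312.2 / 155953 = 28.863 m/s

28.863


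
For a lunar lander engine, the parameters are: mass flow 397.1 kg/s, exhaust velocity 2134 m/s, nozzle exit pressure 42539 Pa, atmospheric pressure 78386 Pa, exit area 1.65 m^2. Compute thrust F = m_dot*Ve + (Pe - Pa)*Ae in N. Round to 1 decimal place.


Step 1: Momentum thrust = m_dot * Ve = 397.1 * 2134 = 847411.4 N
Step 2: Pressure thrust = (Pe - Pa) * Ae = (42539 - 78386) * 1.65 = -59147.55 N
Step 3: Total thrust F = 847411.4 + -59147.55 = 788263.9 N

788263.9


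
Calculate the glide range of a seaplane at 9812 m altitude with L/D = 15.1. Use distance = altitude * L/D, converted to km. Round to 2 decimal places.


Step 1: Glide distance = altitude * L/D = 9812 * 15.1 = 148161.2 m
Step 2: Convert to km: 148161.2 / 1000 = 148.16 km

148.16


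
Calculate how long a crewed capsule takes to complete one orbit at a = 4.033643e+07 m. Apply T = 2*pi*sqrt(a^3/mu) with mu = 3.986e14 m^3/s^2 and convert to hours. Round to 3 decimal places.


Step 1: a^3 / mu = 6.562848e+22 / 3.986e14 = 1.646475e+08
Step 2: sqrt(1.646475e+08) = 12831.5033 s
Step 3: T = 2*pi * 12831.5033 = 80622.71 s
Step 4: T in hours = 80622.71 / 3600 = 22.395 hours

22.395


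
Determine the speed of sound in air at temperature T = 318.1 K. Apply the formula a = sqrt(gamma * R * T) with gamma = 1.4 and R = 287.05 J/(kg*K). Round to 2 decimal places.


Step 1: gamma * R * T = 1.4 * 287.05 * 318.1 = 127834.847
Step 2: a = sqrt(127834.847) = 357.54 m/s

357.54


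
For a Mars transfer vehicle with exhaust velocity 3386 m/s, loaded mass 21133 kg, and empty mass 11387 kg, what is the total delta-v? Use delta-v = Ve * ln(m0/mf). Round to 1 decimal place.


Step 1: Mass ratio m0/mf = 21133 / 11387 = 1.855888
Step 2: ln(1.855888) = 0.618363
Step 3: delta-v = 3386 * 0.618363 = 2093.8 m/s

2093.8


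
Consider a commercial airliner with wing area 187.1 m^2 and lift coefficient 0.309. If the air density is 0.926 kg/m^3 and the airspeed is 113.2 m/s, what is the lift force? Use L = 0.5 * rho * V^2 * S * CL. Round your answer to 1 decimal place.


Step 1: Calculate dynamic pressure q = 0.5 * 0.926 * 113.2^2 = 0.5 * 0.926 * 12814.24 = 5932.9931 Pa
Step 2: Multiply by wing area and lift coefficient: L = 5932.9931 * 187.1 * 0.309
Step 3: L = 1110063.0128 * 0.309 = 343009.5 N

343009.5


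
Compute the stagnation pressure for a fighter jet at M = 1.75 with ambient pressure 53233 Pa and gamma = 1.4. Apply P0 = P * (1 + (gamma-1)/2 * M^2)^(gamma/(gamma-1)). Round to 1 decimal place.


Step 1: (gamma-1)/2 * M^2 = 0.2 * 3.0625 = 0.6125
Step 2: 1 + 0.6125 = 1.6125
Step 3: Exponent gamma/(gamma-1) = 3.5
Step 4: P0 = 53233 * 1.6125^3.5 = 283419.7 Pa

283419.7


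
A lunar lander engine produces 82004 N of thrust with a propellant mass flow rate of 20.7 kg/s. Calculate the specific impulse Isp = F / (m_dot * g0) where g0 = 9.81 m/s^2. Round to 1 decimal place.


Step 1: m_dot * g0 = 20.7 * 9.81 = 203.07
Step 2: Isp = 82004 / 203.07 = 403.8 s

403.8


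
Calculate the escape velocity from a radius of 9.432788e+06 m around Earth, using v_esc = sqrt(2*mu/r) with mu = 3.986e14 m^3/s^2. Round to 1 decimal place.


Step 1: 2*mu/r = 2 * 3.986e14 / 9.432788e+06 = 84513719.5917
Step 2: v_esc = sqrt(84513719.5917) = 9193.1 m/s

9193.1


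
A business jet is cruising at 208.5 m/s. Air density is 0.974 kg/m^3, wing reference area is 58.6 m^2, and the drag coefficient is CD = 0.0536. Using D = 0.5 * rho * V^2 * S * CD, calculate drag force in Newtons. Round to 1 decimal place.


Step 1: Dynamic pressure q = 0.5 * 0.974 * 208.5^2 = 21170.9857 Pa
Step 2: Drag D = q * S * CD = 21170.9857 * 58.6 * 0.0536
Step 3: D = 66497.2 N

66497.2


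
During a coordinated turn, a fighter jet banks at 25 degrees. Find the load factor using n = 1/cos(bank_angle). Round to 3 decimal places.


Step 1: Convert 25 degrees to radians = 0.436332
Step 2: cos(25 deg) = 0.906308
Step 3: n = 1 / 0.906308 = 1.103

1.103


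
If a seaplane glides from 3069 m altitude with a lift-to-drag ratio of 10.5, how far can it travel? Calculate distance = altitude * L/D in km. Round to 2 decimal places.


Step 1: Glide distance = altitude * L/D = 3069 * 10.5 = 32224.5 m
Step 2: Convert to km: 32224.5 / 1000 = 32.22 km

32.22


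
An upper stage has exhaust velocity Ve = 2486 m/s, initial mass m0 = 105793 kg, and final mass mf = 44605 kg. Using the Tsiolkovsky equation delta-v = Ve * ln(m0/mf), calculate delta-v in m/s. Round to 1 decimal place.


Step 1: Mass ratio m0/mf = 105793 / 44605 = 2.371774
Step 2: ln(2.371774) = 0.863638
Step 3: delta-v = 2486 * 0.863638 = 2147.0 m/s

2147.0


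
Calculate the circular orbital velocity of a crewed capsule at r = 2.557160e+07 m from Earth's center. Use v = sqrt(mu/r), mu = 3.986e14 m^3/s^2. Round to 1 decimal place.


Step 1: mu / r = 3.986e14 / 2.557160e+07 = 15587604.9993
Step 2: v = sqrt(15587604.9993) = 3948.1 m/s

3948.1


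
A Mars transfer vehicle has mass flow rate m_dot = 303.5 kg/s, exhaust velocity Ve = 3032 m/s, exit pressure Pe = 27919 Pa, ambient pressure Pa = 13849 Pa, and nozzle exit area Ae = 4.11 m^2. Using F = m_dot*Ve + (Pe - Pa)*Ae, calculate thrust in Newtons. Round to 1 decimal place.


Step 1: Momentum thrust = m_dot * Ve = 303.5 * 3032 = 920212.0 N
Step 2: Pressure thrust = (Pe - Pa) * Ae = (27919 - 13849) * 4.11 = 57827.70 N
Step 3: Total thrust F = 920212.0 + 57827.70 = 978039.7 N

978039.7


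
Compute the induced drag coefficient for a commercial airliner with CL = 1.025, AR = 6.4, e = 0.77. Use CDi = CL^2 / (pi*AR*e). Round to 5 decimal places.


Step 1: CL^2 = 1.025^2 = 1.050625
Step 2: pi * AR * e = 3.14159 * 6.4 * 0.77 = 15.481769
Step 3: CDi = 1.050625 / 15.481769 = 0.06786

0.06786


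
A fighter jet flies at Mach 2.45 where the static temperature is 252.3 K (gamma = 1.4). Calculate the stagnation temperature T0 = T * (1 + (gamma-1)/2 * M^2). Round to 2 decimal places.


Step 1: (gamma-1)/2 = 0.2
Step 2: M^2 = 6.0025
Step 3: 1 + 0.2 * 6.0025 = 2.2005
Step 4: T0 = 252.3 * 2.2005 = 555.19 K

555.19


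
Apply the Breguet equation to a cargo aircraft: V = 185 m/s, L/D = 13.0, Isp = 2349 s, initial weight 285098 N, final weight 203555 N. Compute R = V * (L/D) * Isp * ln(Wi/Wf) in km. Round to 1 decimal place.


Step 1: Coefficient = V * (L/D) * Isp = 185 * 13.0 * 2349 = 5649345.0 m
Step 2: Wi/Wf = 285098 / 203555 = 1.400594
Step 3: ln(1.400594) = 0.336897
Step 4: R = 5649345.0 * 0.336897 = 1903245.9 m = 1903.2 km

1903.2


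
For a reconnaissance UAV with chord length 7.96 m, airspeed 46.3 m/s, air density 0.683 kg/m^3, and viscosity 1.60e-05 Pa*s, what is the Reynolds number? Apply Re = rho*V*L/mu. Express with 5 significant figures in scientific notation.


Step 1: Numerator = rho * V * L = 0.683 * 46.3 * 7.96 = 251.718284
Step 2: Re = 251.718284 / 1.60e-05
Step 3: Re = 1.5732e+07

1.5732e+07


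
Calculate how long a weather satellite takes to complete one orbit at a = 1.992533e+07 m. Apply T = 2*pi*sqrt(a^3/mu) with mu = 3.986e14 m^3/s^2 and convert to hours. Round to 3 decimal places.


Step 1: a^3 / mu = 7.910730e+21 / 3.986e14 = 1.984629e+07
Step 2: sqrt(1.984629e+07) = 4454.9172 s
Step 3: T = 2*pi * 4454.9172 = 27991.07 s
Step 4: T in hours = 27991.07 / 3600 = 7.775 hours

7.775


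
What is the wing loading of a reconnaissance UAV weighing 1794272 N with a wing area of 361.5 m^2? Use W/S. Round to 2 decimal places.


Step 1: Wing loading = W / S = 1794272 / 361.5
Step 2: Wing loading = 4963.41 N/m^2

4963.41


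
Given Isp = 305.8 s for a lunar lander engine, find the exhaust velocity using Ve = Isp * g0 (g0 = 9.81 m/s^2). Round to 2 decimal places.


Step 1: Ve = Isp * g0 = 305.8 * 9.81
Step 2: Ve = 2999.90 m/s

2999.90


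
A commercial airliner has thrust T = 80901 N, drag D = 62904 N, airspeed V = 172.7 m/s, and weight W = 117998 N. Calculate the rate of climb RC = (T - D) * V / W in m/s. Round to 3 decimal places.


Step 1: Excess thrust = T - D = 80901 - 62904 = 17997 N
Step 2: Excess power = 17997 * 172.7 = 3108081.9 W
Step 3: RC = 3108081.9 / 117998 = 26.340 m/s

26.340


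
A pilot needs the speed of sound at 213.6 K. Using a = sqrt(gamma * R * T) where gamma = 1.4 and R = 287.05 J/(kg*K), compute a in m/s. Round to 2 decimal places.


Step 1: gamma * R * T = 1.4 * 287.05 * 213.6 = 85839.432
Step 2: a = sqrt(85839.432) = 292.98 m/s

292.98


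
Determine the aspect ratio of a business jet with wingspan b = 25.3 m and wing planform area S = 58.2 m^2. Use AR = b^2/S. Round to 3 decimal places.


Step 1: b^2 = 25.3^2 = 640.09
Step 2: AR = 640.09 / 58.2 = 10.998

10.998


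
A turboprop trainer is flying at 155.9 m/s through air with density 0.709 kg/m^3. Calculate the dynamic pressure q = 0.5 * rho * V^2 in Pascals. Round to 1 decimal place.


Step 1: V^2 = 155.9^2 = 24304.81
Step 2: q = 0.5 * 0.709 * 24304.81
Step 3: q = 8616.1 Pa

8616.1


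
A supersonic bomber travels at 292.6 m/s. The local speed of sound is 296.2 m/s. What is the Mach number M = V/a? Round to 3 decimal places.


Step 1: M = V / a = 292.6 / 296.2
Step 2: M = 0.988

0.988


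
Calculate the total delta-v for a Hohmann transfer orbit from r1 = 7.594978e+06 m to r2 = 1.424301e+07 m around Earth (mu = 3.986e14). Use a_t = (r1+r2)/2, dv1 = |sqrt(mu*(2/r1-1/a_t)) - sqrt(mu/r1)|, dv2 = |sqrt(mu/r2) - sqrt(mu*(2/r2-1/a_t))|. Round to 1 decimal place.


Step 1: Transfer semi-major axis a_t = (7.594978e+06 + 1.424301e+07) / 2 = 1.091899e+07 m
Step 2: v1 (circular at r1) = sqrt(mu/r1) = 7244.45 m/s
Step 3: v_t1 = sqrt(mu*(2/r1 - 1/a_t)) = 8273.99 m/s
Step 4: dv1 = |8273.99 - 7244.45| = 1029.54 m/s
Step 5: v2 (circular at r2) = 5290.15 m/s, v_t2 = 4412.04 m/s
Step 6: dv2 = |5290.15 - 4412.04| = 878.1 m/s
Step 7: Total delta-v = 1029.54 + 878.1 = 1907.6 m/s

1907.6


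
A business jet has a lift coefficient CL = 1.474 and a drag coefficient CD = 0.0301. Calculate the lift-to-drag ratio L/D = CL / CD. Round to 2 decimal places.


Step 1: L/D = CL / CD = 1.474 / 0.0301
Step 2: L/D = 48.97

48.97


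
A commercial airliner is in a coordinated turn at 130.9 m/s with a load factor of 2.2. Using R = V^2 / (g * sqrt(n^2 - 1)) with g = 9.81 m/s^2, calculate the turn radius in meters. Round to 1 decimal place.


Step 1: V^2 = 130.9^2 = 17134.81
Step 2: n^2 - 1 = 2.2^2 - 1 = 3.84
Step 3: sqrt(3.84) = 1.959592
Step 4: R = 17134.81 / (9.81 * 1.959592) = 891.3 m

891.3


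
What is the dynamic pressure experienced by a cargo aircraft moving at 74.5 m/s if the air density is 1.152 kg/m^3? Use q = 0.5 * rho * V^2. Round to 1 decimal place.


Step 1: V^2 = 74.5^2 = 5550.25
Step 2: q = 0.5 * 1.152 * 5550.25
Step 3: q = 3196.9 Pa

3196.9


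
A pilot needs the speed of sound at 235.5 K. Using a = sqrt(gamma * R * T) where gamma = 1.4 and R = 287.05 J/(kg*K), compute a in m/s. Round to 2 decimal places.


Step 1: gamma * R * T = 1.4 * 287.05 * 235.5 = 94640.385
Step 2: a = sqrt(94640.385) = 307.64 m/s

307.64


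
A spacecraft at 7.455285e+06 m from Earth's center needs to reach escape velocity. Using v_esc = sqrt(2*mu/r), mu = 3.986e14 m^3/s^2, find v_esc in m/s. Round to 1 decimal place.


Step 1: 2*mu/r = 2 * 3.986e14 / 7.455285e+06 = 106930855.0914
Step 2: v_esc = sqrt(106930855.0914) = 10340.7 m/s

10340.7


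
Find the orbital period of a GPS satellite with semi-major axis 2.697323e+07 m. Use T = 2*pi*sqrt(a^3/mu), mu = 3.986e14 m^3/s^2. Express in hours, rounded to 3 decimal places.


Step 1: a^3 / mu = 1.962451e+22 / 3.986e14 = 4.923360e+07
Step 2: sqrt(4.923360e+07) = 7016.6657 s
Step 3: T = 2*pi * 7016.6657 = 44087.01 s
Step 4: T in hours = 44087.01 / 3600 = 12.246 hours

12.246


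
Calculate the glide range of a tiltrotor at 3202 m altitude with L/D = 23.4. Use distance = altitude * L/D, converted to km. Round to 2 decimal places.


Step 1: Glide distance = altitude * L/D = 3202 * 23.4 = 74926.8 m
Step 2: Convert to km: 74926.8 / 1000 = 74.93 km

74.93


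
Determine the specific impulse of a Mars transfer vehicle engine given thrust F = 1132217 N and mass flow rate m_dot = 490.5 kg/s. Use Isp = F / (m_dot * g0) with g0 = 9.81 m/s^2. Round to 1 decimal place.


Step 1: m_dot * g0 = 490.5 * 9.81 = 4811.81
Step 2: Isp = 1132217 / 4811.81 = 235.3 s

235.3


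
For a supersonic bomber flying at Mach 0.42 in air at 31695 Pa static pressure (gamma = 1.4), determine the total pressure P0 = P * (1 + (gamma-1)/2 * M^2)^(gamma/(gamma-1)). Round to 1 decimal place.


Step 1: (gamma-1)/2 * M^2 = 0.2 * 0.1764 = 0.03528
Step 2: 1 + 0.03528 = 1.03528
Step 3: Exponent gamma/(gamma-1) = 3.5
Step 4: P0 = 31695 * 1.03528^3.5 = 35784.4 Pa

35784.4


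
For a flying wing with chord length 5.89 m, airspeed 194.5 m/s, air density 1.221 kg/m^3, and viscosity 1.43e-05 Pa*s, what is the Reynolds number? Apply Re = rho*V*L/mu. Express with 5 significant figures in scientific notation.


Step 1: Numerator = rho * V * L = 1.221 * 194.5 * 5.89 = 1398.783705
Step 2: Re = 1398.783705 / 1.43e-05
Step 3: Re = 9.7817e+07

9.7817e+07


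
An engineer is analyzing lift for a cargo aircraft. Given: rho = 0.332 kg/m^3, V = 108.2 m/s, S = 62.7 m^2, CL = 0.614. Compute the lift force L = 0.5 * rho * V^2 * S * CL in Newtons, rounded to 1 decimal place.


Step 1: Calculate dynamic pressure q = 0.5 * 0.332 * 108.2^2 = 0.5 * 0.332 * 11707.24 = 1943.4018 Pa
Step 2: Multiply by wing area and lift coefficient: L = 1943.4018 * 62.7 * 0.614
Step 3: L = 121851.2954 * 0.614 = 74816.7 N

74816.7


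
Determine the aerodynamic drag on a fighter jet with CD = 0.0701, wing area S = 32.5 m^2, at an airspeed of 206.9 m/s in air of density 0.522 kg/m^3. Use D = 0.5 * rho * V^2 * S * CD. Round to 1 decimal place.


Step 1: Dynamic pressure q = 0.5 * 0.522 * 206.9^2 = 11172.7862 Pa
Step 2: Drag D = q * S * CD = 11172.7862 * 32.5 * 0.0701
Step 3: D = 25454.4 N

25454.4


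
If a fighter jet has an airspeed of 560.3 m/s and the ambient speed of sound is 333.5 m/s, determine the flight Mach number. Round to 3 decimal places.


Step 1: M = V / a = 560.3 / 333.5
Step 2: M = 1.680

1.680


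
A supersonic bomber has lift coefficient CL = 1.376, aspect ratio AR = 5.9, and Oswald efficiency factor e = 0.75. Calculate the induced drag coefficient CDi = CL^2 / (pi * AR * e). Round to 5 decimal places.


Step 1: CL^2 = 1.376^2 = 1.893376
Step 2: pi * AR * e = 3.14159 * 5.9 * 0.75 = 13.901547
Step 3: CDi = 1.893376 / 13.901547 = 0.13620

0.13620


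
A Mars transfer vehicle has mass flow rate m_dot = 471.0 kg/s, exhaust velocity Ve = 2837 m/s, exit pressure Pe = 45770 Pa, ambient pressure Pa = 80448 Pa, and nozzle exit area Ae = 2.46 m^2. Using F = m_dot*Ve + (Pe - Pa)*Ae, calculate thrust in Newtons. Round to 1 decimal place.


Step 1: Momentum thrust = m_dot * Ve = 471.0 * 2837 = 1336227.0 N
Step 2: Pressure thrust = (Pe - Pa) * Ae = (45770 - 80448) * 2.46 = -85307.88 N
Step 3: Total thrust F = 1336227.0 + -85307.88 = 1250919.1 N

1250919.1


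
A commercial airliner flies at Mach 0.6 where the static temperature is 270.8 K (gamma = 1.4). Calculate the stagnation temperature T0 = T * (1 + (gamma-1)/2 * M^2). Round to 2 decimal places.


Step 1: (gamma-1)/2 = 0.2
Step 2: M^2 = 0.36
Step 3: 1 + 0.2 * 0.36 = 1.072
Step 4: T0 = 270.8 * 1.072 = 290.30 K

290.30


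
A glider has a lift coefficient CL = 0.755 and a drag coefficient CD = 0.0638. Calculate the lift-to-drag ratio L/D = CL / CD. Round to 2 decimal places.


Step 1: L/D = CL / CD = 0.755 / 0.0638
Step 2: L/D = 11.83

11.83


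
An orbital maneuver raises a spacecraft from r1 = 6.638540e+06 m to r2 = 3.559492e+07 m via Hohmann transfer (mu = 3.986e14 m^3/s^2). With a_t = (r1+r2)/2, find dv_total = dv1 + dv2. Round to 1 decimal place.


Step 1: Transfer semi-major axis a_t = (6.638540e+06 + 3.559492e+07) / 2 = 2.111673e+07 m
Step 2: v1 (circular at r1) = sqrt(mu/r1) = 7748.76 m/s
Step 3: v_t1 = sqrt(mu*(2/r1 - 1/a_t)) = 10060.35 m/s
Step 4: dv1 = |10060.35 - 7748.76| = 2311.59 m/s
Step 5: v2 (circular at r2) = 3346.38 m/s, v_t2 = 1876.28 m/s
Step 6: dv2 = |3346.38 - 1876.28| = 1470.1 m/s
Step 7: Total delta-v = 2311.59 + 1470.1 = 3781.7 m/s

3781.7


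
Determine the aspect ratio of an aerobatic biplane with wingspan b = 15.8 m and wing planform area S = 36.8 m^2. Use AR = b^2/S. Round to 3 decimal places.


Step 1: b^2 = 15.8^2 = 249.64
Step 2: AR = 249.64 / 36.8 = 6.784

6.784


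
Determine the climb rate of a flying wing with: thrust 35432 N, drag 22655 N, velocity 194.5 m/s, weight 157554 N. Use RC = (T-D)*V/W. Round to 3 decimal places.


Step 1: Excess thrust = T - D = 35432 - 22655 = 12777 N
Step 2: Excess power = 12777 * 194.5 = 2485126.5 W
Step 3: RC = 2485126.5 / 157554 = 15.773 m/s

15.773


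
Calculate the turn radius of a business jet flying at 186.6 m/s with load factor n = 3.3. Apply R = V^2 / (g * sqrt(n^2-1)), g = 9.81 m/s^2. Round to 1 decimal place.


Step 1: V^2 = 186.6^2 = 34819.56
Step 2: n^2 - 1 = 3.3^2 - 1 = 9.89
Step 3: sqrt(9.89) = 3.144837
Step 4: R = 34819.56 / (9.81 * 3.144837) = 1128.6 m

1128.6


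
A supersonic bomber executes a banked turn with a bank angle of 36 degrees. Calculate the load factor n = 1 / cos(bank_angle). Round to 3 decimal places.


Step 1: Convert 36 degrees to radians = 0.628319
Step 2: cos(36 deg) = 0.809017
Step 3: n = 1 / 0.809017 = 1.236

1.236


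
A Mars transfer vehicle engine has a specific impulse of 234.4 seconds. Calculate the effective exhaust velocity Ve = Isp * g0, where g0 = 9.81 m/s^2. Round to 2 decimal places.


Step 1: Ve = Isp * g0 = 234.4 * 9.81
Step 2: Ve = 2299.46 m/s

2299.46


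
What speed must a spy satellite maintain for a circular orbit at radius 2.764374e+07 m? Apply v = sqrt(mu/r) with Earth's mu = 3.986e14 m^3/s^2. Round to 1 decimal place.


Step 1: mu / r = 3.986e14 / 2.764374e+07 = 14419177.7234
Step 2: v = sqrt(14419177.7234) = 3797.3 m/s

3797.3


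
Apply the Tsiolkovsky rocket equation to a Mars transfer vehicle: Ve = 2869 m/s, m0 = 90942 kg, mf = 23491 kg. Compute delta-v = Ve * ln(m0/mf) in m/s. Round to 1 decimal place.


Step 1: Mass ratio m0/mf = 90942 / 23491 = 3.871355
Step 2: ln(3.871355) = 1.353605
Step 3: delta-v = 2869 * 1.353605 = 3883.5 m/s

3883.5


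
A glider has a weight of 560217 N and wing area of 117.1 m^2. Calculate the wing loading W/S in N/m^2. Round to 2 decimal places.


Step 1: Wing loading = W / S = 560217 / 117.1
Step 2: Wing loading = 4784.09 N/m^2

4784.09


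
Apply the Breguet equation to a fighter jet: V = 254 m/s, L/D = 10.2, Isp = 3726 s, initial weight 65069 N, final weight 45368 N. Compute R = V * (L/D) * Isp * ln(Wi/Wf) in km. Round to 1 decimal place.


Step 1: Coefficient = V * (L/D) * Isp = 254 * 10.2 * 3726 = 9653320.8 m
Step 2: Wi/Wf = 65069 / 45368 = 1.434249
Step 3: ln(1.434249) = 0.360641
Step 4: R = 9653320.8 * 0.360641 = 3481385.5 m = 3481.4 km

3481.4


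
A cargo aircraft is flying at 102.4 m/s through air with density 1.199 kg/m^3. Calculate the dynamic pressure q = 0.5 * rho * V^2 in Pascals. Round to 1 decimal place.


Step 1: V^2 = 102.4^2 = 10485.76
Step 2: q = 0.5 * 1.199 * 10485.76
Step 3: q = 6286.2 Pa

6286.2


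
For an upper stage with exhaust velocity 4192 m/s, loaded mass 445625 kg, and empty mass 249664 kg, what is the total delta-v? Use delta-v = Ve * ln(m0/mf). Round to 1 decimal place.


Step 1: Mass ratio m0/mf = 445625 / 249664 = 1.784899
Step 2: ln(1.784899) = 0.579362
Step 3: delta-v = 4192 * 0.579362 = 2428.7 m/s

2428.7


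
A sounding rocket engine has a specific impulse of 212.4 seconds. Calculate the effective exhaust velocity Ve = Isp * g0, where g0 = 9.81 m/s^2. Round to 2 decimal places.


Step 1: Ve = Isp * g0 = 212.4 * 9.81
Step 2: Ve = 2083.64 m/s

2083.64


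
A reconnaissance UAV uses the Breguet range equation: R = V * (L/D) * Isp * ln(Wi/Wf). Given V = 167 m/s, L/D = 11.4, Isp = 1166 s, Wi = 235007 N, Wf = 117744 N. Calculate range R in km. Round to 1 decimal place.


Step 1: Coefficient = V * (L/D) * Isp = 167 * 11.4 * 1166 = 2219830.8 m
Step 2: Wi/Wf = 235007 / 117744 = 1.995915
Step 3: ln(1.995915) = 0.691103
Step 4: R = 2219830.8 * 0.691103 = 1534130.7 m = 1534.1 km

1534.1


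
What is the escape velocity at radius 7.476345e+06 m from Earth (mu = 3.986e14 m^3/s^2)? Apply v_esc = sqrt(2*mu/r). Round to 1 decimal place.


Step 1: 2*mu/r = 2 * 3.986e14 / 7.476345e+06 = 106629643.2281
Step 2: v_esc = sqrt(106629643.2281) = 10326.2 m/s

10326.2


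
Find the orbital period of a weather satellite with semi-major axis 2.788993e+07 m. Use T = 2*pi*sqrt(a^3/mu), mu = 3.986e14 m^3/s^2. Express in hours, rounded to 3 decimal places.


Step 1: a^3 / mu = 2.169413e+22 / 3.986e14 = 5.442582e+07
Step 2: sqrt(5.442582e+07) = 7377.3857 s
Step 3: T = 2*pi * 7377.3857 = 46353.48 s
Step 4: T in hours = 46353.48 / 3600 = 12.876 hours

12.876


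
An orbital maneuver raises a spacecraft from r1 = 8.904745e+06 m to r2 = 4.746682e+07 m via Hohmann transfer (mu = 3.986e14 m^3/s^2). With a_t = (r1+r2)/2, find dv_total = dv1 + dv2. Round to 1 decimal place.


Step 1: Transfer semi-major axis a_t = (8.904745e+06 + 4.746682e+07) / 2 = 2.818578e+07 m
Step 2: v1 (circular at r1) = sqrt(mu/r1) = 6690.49 m/s
Step 3: v_t1 = sqrt(mu*(2/r1 - 1/a_t)) = 8682.36 m/s
Step 4: dv1 = |8682.36 - 6690.49| = 1991.87 m/s
Step 5: v2 (circular at r2) = 2897.83 m/s, v_t2 = 1628.81 m/s
Step 6: dv2 = |2897.83 - 1628.81| = 1269.03 m/s
Step 7: Total delta-v = 1991.87 + 1269.03 = 3260.9 m/s

3260.9


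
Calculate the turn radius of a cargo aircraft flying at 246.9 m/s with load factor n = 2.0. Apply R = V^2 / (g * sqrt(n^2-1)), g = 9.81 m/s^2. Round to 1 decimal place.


Step 1: V^2 = 246.9^2 = 60959.61
Step 2: n^2 - 1 = 2.0^2 - 1 = 3.0
Step 3: sqrt(3.0) = 1.732051
Step 4: R = 60959.61 / (9.81 * 1.732051) = 3587.7 m

3587.7


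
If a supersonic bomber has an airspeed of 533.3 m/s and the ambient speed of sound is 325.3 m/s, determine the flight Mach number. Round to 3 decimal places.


Step 1: M = V / a = 533.3 / 325.3
Step 2: M = 1.639

1.639


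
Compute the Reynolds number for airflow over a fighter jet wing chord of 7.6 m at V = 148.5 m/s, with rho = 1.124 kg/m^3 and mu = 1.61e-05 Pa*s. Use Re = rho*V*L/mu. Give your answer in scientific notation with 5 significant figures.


Step 1: Numerator = rho * V * L = 1.124 * 148.5 * 7.6 = 1268.5464
Step 2: Re = 1268.5464 / 1.61e-05
Step 3: Re = 7.8792e+07

7.8792e+07


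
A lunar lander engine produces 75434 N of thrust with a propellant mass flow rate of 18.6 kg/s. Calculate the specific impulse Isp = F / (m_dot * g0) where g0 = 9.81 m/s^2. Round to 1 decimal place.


Step 1: m_dot * g0 = 18.6 * 9.81 = 182.47
Step 2: Isp = 75434 / 182.47 = 413.4 s

413.4


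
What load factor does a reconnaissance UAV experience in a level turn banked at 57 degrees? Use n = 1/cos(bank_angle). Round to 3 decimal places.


Step 1: Convert 57 degrees to radians = 0.994838
Step 2: cos(57 deg) = 0.544639
Step 3: n = 1 / 0.544639 = 1.836

1.836


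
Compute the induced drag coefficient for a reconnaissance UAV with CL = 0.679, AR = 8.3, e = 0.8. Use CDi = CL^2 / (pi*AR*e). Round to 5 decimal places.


Step 1: CL^2 = 0.679^2 = 0.461041
Step 2: pi * AR * e = 3.14159 * 8.3 * 0.8 = 20.860175
Step 3: CDi = 0.461041 / 20.860175 = 0.02210

0.02210


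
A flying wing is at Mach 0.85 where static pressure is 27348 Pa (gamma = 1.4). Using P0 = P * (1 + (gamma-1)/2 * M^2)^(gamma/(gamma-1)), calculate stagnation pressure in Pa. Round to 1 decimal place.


Step 1: (gamma-1)/2 * M^2 = 0.2 * 0.7225 = 0.1445
Step 2: 1 + 0.1445 = 1.1445
Step 3: Exponent gamma/(gamma-1) = 3.5
Step 4: P0 = 27348 * 1.1445^3.5 = 43861.2 Pa

43861.2


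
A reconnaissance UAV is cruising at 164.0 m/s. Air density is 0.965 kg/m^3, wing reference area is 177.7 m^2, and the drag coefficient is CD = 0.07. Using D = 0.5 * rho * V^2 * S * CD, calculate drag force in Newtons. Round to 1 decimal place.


Step 1: Dynamic pressure q = 0.5 * 0.965 * 164.0^2 = 12977.32 Pa
Step 2: Drag D = q * S * CD = 12977.32 * 177.7 * 0.07
Step 3: D = 161424.9 N

161424.9


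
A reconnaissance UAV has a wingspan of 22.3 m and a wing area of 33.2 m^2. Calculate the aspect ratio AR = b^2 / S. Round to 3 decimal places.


Step 1: b^2 = 22.3^2 = 497.29
Step 2: AR = 497.29 / 33.2 = 14.979

14.979


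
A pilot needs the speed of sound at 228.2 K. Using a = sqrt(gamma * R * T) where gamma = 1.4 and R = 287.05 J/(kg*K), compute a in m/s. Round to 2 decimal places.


Step 1: gamma * R * T = 1.4 * 287.05 * 228.2 = 91706.734
Step 2: a = sqrt(91706.734) = 302.83 m/s

302.83


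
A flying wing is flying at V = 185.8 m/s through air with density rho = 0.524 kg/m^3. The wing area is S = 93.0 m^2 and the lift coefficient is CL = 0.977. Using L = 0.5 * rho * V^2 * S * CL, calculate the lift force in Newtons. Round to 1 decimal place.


Step 1: Calculate dynamic pressure q = 0.5 * 0.524 * 185.8^2 = 0.5 * 0.524 * 34521.64 = 9044.6697 Pa
Step 2: Multiply by wing area and lift coefficient: L = 9044.6697 * 93.0 * 0.977
Step 3: L = 841154.2802 * 0.977 = 821807.7 N

821807.7


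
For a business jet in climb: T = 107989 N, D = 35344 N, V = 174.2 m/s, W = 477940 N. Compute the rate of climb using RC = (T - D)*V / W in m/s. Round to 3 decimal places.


Step 1: Excess thrust = T - D = 107989 - 35344 = 72645 N
Step 2: Excess power = 72645 * 174.2 = 12654759.0 W
Step 3: RC = 12654759.0 / 477940 = 26.478 m/s

26.478


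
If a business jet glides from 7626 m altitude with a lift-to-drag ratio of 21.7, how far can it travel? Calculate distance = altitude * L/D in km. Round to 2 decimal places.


Step 1: Glide distance = altitude * L/D = 7626 * 21.7 = 165484.2 m
Step 2: Convert to km: 165484.2 / 1000 = 165.48 km

165.48


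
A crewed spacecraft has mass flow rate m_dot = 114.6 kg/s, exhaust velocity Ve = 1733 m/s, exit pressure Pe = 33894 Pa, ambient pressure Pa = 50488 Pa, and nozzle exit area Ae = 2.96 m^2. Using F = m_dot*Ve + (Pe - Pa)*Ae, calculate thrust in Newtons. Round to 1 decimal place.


Step 1: Momentum thrust = m_dot * Ve = 114.6 * 1733 = 198601.8 N
Step 2: Pressure thrust = (Pe - Pa) * Ae = (33894 - 50488) * 2.96 = -49118.24 N
Step 3: Total thrust F = 198601.8 + -49118.24 = 149483.6 N

149483.6


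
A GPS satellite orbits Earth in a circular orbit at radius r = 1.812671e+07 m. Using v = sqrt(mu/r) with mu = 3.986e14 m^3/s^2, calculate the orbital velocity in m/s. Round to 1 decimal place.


Step 1: mu / r = 3.986e14 / 1.812671e+07 = 21989649.5282
Step 2: v = sqrt(21989649.5282) = 4689.3 m/s

4689.3


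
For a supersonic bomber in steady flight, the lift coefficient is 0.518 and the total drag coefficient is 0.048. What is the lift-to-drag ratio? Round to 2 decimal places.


Step 1: L/D = CL / CD = 0.518 / 0.048
Step 2: L/D = 10.79

10.79


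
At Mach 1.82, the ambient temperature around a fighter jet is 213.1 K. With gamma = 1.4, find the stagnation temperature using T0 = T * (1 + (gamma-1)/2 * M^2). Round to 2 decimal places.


Step 1: (gamma-1)/2 = 0.2
Step 2: M^2 = 3.3124
Step 3: 1 + 0.2 * 3.3124 = 1.66248
Step 4: T0 = 213.1 * 1.66248 = 354.27 K

354.27


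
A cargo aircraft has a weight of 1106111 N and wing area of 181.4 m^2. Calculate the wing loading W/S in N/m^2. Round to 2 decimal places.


Step 1: Wing loading = W / S = 1106111 / 181.4
Step 2: Wing loading = 6097.64 N/m^2

6097.64


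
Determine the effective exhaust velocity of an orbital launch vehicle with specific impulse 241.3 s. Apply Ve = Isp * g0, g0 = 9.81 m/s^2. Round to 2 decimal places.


Step 1: Ve = Isp * g0 = 241.3 * 9.81
Step 2: Ve = 2367.15 m/s

2367.15


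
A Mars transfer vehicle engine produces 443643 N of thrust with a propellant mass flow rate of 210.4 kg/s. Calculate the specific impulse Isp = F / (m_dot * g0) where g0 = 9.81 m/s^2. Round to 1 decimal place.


Step 1: m_dot * g0 = 210.4 * 9.81 = 2064.02
Step 2: Isp = 443643 / 2064.02 = 214.9 s

214.9


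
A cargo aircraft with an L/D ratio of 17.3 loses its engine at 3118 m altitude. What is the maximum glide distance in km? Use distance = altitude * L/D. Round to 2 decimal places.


Step 1: Glide distance = altitude * L/D = 3118 * 17.3 = 53941.4 m
Step 2: Convert to km: 53941.4 / 1000 = 53.94 km

53.94


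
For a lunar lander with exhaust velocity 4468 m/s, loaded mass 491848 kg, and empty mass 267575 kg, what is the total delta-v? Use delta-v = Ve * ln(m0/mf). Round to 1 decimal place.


Step 1: Mass ratio m0/mf = 491848 / 267575 = 1.838169
Step 2: ln(1.838169) = 0.60877
Step 3: delta-v = 4468 * 0.60877 = 2720.0 m/s

2720.0


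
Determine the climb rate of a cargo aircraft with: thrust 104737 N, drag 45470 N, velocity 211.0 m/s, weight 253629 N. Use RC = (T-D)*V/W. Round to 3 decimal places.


Step 1: Excess thrust = T - D = 104737 - 45470 = 59267 N
Step 2: Excess power = 59267 * 211.0 = 12505337.0 W
Step 3: RC = 12505337.0 / 253629 = 49.306 m/s

49.306


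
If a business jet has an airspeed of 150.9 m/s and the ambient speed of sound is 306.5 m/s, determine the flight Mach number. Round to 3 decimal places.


Step 1: M = V / a = 150.9 / 306.5
Step 2: M = 0.492

0.492


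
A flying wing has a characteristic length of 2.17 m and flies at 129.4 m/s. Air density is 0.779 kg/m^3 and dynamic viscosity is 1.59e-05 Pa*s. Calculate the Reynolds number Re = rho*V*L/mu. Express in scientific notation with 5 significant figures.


Step 1: Numerator = rho * V * L = 0.779 * 129.4 * 2.17 = 218.741642
Step 2: Re = 218.741642 / 1.59e-05
Step 3: Re = 1.3757e+07

1.3757e+07


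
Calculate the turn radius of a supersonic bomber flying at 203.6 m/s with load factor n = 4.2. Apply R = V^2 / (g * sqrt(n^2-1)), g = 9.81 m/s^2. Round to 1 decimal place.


Step 1: V^2 = 203.6^2 = 41452.96
Step 2: n^2 - 1 = 4.2^2 - 1 = 16.64
Step 3: sqrt(16.64) = 4.079216
Step 4: R = 41452.96 / (9.81 * 4.079216) = 1035.9 m

1035.9


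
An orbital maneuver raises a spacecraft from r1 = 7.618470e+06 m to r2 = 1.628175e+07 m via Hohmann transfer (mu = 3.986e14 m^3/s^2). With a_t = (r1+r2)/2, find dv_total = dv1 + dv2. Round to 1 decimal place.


Step 1: Transfer semi-major axis a_t = (7.618470e+06 + 1.628175e+07) / 2 = 1.195011e+07 m
Step 2: v1 (circular at r1) = sqrt(mu/r1) = 7233.27 m/s
Step 3: v_t1 = sqrt(mu*(2/r1 - 1/a_t)) = 8443.05 m/s
Step 4: dv1 = |8443.05 - 7233.27| = 1209.78 m/s
Step 5: v2 (circular at r2) = 4947.87 m/s, v_t2 = 3950.63 m/s
Step 6: dv2 = |4947.87 - 3950.63| = 997.24 m/s
Step 7: Total delta-v = 1209.78 + 997.24 = 2207.0 m/s

2207.0
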